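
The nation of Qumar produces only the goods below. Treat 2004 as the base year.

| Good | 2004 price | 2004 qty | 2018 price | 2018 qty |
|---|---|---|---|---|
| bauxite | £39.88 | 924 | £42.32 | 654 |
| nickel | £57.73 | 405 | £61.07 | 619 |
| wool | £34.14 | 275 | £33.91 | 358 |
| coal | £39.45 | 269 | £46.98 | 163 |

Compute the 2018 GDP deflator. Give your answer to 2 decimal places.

Nominal GDP 2018 = 42.32·654 + 61.07·619 + 33.91·358 + 46.98·163 = 85277.13.
Real GDP 2018 (at 2004 prices) = 39.88·654 + 57.73·619 + 34.14·358 + 39.45·163 = 80468.86.
Deflator = Nominal/Real × 100 = 85277.13/80468.86 × 100 = 105.975.

105.98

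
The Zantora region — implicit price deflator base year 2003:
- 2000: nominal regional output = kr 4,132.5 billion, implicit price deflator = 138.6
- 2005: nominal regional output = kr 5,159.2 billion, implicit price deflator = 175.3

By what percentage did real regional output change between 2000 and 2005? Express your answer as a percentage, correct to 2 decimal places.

-1.29%

Deflate each year: 2000 → 4132.5/1.386 = 2981.60; 2005 → 5159.2/1.753 = 2943.07.
So real regional output changed by 2943.07/2981.60 − 1 = -0.0129, i.e. -1.29%.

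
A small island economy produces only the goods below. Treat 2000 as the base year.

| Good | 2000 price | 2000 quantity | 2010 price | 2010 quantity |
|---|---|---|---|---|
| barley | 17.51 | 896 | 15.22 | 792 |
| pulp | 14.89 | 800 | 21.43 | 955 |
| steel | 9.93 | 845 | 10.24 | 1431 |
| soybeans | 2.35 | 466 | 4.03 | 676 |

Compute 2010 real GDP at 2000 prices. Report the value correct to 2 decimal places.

43886.30

Real GDP 2010 = Σ (p_2000 × q_2010) = 17.51·792 + 14.89·955 + 9.93·1431 + 2.35·676 = 43886.30.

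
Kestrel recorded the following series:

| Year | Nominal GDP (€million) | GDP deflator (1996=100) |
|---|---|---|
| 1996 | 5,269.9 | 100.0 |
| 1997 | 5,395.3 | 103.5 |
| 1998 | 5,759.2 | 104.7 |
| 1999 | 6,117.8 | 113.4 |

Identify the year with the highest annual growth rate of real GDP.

1997: real = 5395.3/1.035 = 5212.85; growth vs 1996 (5269.90) = -1.08%.
1998: real = 5759.2/1.047 = 5500.67; growth vs 1997 (5212.85) = 5.52%.
1999: real = 6117.8/1.134 = 5394.89; growth vs 1998 (5500.67) = -1.92%.

1998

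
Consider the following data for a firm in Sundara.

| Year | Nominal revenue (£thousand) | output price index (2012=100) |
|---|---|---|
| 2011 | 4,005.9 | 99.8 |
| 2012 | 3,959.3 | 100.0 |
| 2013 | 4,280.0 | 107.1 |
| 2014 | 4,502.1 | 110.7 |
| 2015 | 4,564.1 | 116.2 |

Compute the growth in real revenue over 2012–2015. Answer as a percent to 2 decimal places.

Real revenue 2012 = 3959.3/1.000 = 3959.30.
Real revenue 2015 = 4564.1/1.162 = 3927.80.
Change = 3927.80/3959.30 − 1 = -0.0080.

-0.80%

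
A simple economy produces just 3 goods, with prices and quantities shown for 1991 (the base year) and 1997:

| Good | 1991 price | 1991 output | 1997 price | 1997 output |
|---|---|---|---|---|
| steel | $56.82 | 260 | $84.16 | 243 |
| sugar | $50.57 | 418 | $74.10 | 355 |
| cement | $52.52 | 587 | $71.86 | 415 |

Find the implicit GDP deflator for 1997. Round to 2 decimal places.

142.99

Nominal GDP 1997 = 84.16·243 + 74.10·355 + 71.86·415 = 76578.28.
Real GDP 1997 (at 1991 prices) = 56.82·243 + 50.57·355 + 52.52·415 = 53555.41.
Deflator = Nominal/Real × 100 = 76578.28/53555.41 × 100 = 142.989.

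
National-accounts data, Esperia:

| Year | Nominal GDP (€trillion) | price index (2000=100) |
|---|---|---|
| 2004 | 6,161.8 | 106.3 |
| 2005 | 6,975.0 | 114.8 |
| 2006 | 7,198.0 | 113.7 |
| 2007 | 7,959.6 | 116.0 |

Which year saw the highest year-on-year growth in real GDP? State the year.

2005: real = 6975.0/1.148 = 6075.78; growth vs 2004 (5796.61) = 4.82%.
2006: real = 7198.0/1.137 = 6330.69; growth vs 2005 (6075.78) = 4.20%.
2007: real = 7959.6/1.160 = 6861.72; growth vs 2006 (6330.69) = 8.39%.

2007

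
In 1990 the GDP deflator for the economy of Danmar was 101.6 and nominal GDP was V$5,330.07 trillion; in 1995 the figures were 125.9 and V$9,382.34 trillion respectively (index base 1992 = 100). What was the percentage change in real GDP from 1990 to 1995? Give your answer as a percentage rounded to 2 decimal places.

42.05%

Deflate each year: 1990 → 5330.07/1.016 = 5246.13; 1995 → 9382.34/1.259 = 7452.22.
So real GDP changed by 7452.22/5246.13 − 1 = 0.4205, i.e. 42.05%.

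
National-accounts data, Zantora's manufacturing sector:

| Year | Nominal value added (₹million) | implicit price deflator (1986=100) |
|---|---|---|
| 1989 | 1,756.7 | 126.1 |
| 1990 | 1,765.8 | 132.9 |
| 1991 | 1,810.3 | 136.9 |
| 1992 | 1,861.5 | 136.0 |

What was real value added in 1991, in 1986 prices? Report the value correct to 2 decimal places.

Real value added 1991 = 1810.3 / 1.369 = 1322.35.

₹1,322.35 million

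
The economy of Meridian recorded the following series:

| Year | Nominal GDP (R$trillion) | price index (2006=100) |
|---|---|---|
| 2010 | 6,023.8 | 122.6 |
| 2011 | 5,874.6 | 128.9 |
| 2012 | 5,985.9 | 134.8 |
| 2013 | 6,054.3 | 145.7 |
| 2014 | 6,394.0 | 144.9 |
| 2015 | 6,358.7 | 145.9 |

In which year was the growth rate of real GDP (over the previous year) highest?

2011: real = 5874.6/1.289 = 4557.49; growth vs 2010 (4913.38) = -7.24%.
2012: real = 5985.9/1.348 = 4440.58; growth vs 2011 (4557.49) = -2.57%.
2013: real = 6054.3/1.457 = 4155.32; growth vs 2012 (4440.58) = -6.42%.
2014: real = 6394.0/1.449 = 4412.70; growth vs 2013 (4155.32) = 6.19%.
2015: real = 6358.7/1.459 = 4358.26; growth vs 2014 (4412.70) = -1.23%.

2014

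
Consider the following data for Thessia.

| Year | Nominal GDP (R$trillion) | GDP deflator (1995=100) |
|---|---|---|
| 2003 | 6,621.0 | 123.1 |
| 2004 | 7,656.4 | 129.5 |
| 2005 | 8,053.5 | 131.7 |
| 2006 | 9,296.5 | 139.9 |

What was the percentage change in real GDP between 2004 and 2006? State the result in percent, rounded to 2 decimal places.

Real GDP 2004 = 7656.4/1.295 = 5912.28.
Real GDP 2006 = 9296.5/1.399 = 6645.10.
Change = 6645.10/5912.28 − 1 = 0.1239.

12.39%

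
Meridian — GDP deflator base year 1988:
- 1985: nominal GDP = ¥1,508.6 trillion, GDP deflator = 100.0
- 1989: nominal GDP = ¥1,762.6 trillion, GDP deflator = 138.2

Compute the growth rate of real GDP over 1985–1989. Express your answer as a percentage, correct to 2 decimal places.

Deflate each year: 1985 → 1508.6/1.000 = 1508.60; 1989 → 1762.6/1.382 = 1275.40.
So real GDP changed by 1275.40/1508.60 − 1 = -0.1546, i.e. -15.46%.

-15.46%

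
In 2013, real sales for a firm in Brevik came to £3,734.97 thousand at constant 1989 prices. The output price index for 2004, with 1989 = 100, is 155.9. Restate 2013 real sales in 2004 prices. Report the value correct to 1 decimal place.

£5,822.8 thousand

Real sales in 2004 prices = Real sales in 1989 prices × (P_2004/P_1989) = 3734.97 × 1.559 = 5822.82.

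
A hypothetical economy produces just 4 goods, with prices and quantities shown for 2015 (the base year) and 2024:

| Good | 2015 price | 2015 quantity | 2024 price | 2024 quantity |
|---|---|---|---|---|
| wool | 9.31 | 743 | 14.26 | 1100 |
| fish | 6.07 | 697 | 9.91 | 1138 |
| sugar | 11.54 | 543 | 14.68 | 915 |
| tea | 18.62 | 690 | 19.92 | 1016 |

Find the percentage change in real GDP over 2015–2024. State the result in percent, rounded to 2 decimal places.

54.07%

Real GDP 2015 = Nominal GDP 2015 = 9.31·743 + 6.07·697 + 11.54·543 + 18.62·690 = 30262.14.
Real GDP 2024 (at 2015 prices) = 9.31·1100 + 6.07·1138 + 11.54·915 + 18.62·1016 = 46625.68.
Real growth = 46625.68/30262.14 − 1 = 0.5407.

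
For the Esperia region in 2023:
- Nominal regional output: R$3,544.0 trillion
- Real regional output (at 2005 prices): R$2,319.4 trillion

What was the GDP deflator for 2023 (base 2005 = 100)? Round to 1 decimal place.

152.8

GDP deflator = (Nominal / Real) × 100 = 3544.0 / 2319.4 × 100 = 152.80.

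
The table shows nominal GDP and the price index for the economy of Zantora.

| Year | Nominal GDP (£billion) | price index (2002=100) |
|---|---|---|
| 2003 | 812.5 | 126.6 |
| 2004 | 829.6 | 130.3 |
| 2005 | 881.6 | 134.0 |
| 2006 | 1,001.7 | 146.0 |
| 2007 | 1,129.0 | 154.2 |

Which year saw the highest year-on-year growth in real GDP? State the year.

2007

2004: real = 829.6/1.303 = 636.68; growth vs 2003 (641.79) = -0.80%.
2005: real = 881.6/1.340 = 657.91; growth vs 2004 (636.68) = 3.33%.
2006: real = 1001.7/1.460 = 686.10; growth vs 2005 (657.91) = 4.28%.
2007: real = 1129.0/1.542 = 732.17; growth vs 2006 (686.10) = 6.71%.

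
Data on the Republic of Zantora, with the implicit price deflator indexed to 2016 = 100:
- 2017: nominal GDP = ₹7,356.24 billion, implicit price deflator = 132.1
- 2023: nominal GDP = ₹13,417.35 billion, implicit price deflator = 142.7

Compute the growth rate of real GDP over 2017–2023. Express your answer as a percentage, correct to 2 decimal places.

68.85%

Deflate each year: 2017 → 7356.24/1.321 = 5568.69; 2023 → 13417.35/1.427 = 9402.49.
So real GDP changed by 9402.49/5568.69 − 1 = 0.6885, i.e. 68.85%.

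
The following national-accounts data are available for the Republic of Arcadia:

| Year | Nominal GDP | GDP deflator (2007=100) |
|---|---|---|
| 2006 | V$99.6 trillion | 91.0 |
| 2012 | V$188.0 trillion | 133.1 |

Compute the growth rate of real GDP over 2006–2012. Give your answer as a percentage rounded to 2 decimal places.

29.05%

Deflate each year: 2006 → 99.6/0.910 = 109.45; 2012 → 188.0/1.331 = 141.25.
So real GDP changed by 141.25/109.45 − 1 = 0.2905, i.e. 29.05%.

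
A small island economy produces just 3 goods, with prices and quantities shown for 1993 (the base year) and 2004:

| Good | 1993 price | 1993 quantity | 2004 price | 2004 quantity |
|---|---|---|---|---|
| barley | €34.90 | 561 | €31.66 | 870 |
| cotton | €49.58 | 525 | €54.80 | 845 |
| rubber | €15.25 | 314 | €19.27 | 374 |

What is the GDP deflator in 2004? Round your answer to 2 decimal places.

Nominal GDP 2004 = 31.66·870 + 54.80·845 + 19.27·374 = 81057.18.
Real GDP 2004 (at 1993 prices) = 34.90·870 + 49.58·845 + 15.25·374 = 77961.60.
Deflator = Nominal/Real × 100 = 81057.18/77961.60 × 100 = 103.971.

103.97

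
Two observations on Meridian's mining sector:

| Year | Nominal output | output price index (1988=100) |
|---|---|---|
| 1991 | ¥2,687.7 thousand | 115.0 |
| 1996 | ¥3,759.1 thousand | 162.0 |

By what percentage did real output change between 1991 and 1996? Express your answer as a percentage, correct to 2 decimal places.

Real output 1991 = 2687.7 / 1.150 = 2337.13.
Real output 1996 = 3759.1 / 1.620 = 2320.43.
Real growth = 2320.43 / 2337.13 − 1 = -0.0071.

-0.71%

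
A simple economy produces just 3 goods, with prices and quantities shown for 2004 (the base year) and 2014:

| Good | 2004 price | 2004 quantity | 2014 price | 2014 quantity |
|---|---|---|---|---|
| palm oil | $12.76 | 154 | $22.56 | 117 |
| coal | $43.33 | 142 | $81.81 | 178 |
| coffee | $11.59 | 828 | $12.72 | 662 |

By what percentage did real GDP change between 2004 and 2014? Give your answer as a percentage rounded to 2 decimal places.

-4.72%

Real GDP 2004 = Nominal GDP 2004 = 12.76·154 + 43.33·142 + 11.59·828 = 17714.42.
Real GDP 2014 (at 2004 prices) = 12.76·117 + 43.33·178 + 11.59·662 = 16878.24.
Real growth = 16878.24/17714.42 − 1 = -0.0472.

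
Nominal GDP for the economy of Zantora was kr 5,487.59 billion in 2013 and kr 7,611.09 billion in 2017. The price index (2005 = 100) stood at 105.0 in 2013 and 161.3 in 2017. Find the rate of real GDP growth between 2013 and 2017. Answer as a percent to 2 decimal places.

-9.71%

Real GDP 2013 = 5487.59 / 1.050 = 5226.28.
Real GDP 2017 = 7611.09 / 1.613 = 4718.59.
Real growth = 4718.59 / 5226.28 − 1 = -0.0971.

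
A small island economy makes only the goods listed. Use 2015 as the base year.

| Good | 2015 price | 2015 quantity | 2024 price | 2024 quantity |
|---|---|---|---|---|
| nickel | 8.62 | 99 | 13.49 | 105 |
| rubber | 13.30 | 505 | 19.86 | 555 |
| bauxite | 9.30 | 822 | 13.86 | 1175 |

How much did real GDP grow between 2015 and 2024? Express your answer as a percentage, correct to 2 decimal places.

26.29%

Real GDP 2015 = Nominal GDP 2015 = 8.62·99 + 13.30·505 + 9.30·822 = 15214.48.
Real GDP 2024 (at 2015 prices) = 8.62·105 + 13.30·555 + 9.30·1175 = 19214.10.
Real growth = 19214.10/15214.48 − 1 = 0.2629.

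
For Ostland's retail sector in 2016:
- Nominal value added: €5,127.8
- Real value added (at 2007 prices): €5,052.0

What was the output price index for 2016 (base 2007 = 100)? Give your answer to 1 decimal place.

output price index = (Nominal / Real) × 100 = 5127.8 / 5052.0 × 100 = 101.50.

101.5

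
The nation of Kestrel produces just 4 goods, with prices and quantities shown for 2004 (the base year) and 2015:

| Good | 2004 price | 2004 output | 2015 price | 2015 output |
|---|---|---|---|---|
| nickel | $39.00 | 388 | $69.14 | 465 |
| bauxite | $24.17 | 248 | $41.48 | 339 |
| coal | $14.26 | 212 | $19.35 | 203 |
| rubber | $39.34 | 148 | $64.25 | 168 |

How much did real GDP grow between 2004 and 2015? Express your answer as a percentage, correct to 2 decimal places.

Real GDP 2004 = Nominal GDP 2004 = 39.00·388 + 24.17·248 + 14.26·212 + 39.34·148 = 29971.60.
Real GDP 2015 (at 2004 prices) = 39.00·465 + 24.17·339 + 14.26·203 + 39.34·168 = 35832.53.
Real growth = 35832.53/29971.60 − 1 = 0.1955.

19.55%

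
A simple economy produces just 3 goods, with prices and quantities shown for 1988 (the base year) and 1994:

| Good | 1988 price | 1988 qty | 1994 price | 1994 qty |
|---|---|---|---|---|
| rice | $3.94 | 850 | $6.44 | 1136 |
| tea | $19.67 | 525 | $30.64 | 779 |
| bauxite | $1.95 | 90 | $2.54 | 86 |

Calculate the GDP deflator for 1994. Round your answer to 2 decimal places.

Nominal GDP 1994 = 6.44·1136 + 30.64·779 + 2.54·86 = 31402.84.
Real GDP 1994 (at 1988 prices) = 3.94·1136 + 19.67·779 + 1.95·86 = 19966.47.
Deflator = Nominal/Real × 100 = 31402.84/19966.47 × 100 = 157.278.

157.28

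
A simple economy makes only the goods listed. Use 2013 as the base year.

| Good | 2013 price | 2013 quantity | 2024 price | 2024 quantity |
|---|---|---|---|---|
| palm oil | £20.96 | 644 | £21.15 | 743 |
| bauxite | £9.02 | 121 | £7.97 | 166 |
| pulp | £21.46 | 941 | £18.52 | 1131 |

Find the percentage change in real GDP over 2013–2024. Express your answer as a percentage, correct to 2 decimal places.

Real GDP 2013 = Nominal GDP 2013 = 20.96·644 + 9.02·121 + 21.46·941 = 34783.52.
Real GDP 2024 (at 2013 prices) = 20.96·743 + 9.02·166 + 21.46·1131 = 41341.86.
Real growth = 41341.86/34783.52 − 1 = 0.1885.

18.85%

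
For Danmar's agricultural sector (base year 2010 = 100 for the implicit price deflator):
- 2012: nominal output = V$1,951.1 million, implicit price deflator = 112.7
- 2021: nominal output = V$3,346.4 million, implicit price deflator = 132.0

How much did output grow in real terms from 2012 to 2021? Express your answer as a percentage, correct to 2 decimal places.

46.44%

Deflate each year: 2012 → 1951.1/1.127 = 1731.23; 2021 → 3346.4/1.320 = 2535.15.
So real output changed by 2535.15/1731.23 − 1 = 0.4644, i.e. 46.44%.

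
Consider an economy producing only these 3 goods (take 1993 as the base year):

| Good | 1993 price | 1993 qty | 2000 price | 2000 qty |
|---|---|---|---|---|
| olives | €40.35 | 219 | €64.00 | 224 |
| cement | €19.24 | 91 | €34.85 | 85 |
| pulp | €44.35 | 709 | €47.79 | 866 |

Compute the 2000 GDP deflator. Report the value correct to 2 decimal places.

119.57

Nominal GDP 2000 = 64.00·224 + 34.85·85 + 47.79·866 = 58684.39.
Real GDP 2000 (at 1993 prices) = 40.35·224 + 19.24·85 + 44.35·866 = 49080.90.
Deflator = Nominal/Real × 100 = 58684.39/49080.90 × 100 = 119.567.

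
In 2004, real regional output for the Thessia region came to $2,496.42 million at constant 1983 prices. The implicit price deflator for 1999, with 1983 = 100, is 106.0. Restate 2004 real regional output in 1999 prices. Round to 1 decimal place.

$2,646.2 million

Real regional output in 1999 prices = Real regional output in 1983 prices × (P_1999/P_1983) = 2496.42 × 1.060 = 2646.21.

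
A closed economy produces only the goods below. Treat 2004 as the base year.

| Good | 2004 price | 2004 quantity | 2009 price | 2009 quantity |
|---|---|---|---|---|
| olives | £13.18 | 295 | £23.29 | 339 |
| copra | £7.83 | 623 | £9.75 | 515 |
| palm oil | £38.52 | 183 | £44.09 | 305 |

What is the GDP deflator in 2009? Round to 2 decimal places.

130.20

Nominal GDP 2009 = 23.29·339 + 9.75·515 + 44.09·305 = 26364.01.
Real GDP 2009 (at 2004 prices) = 13.18·339 + 7.83·515 + 38.52·305 = 20249.07.
Deflator = Nominal/Real × 100 = 26364.01/20249.07 × 100 = 130.199.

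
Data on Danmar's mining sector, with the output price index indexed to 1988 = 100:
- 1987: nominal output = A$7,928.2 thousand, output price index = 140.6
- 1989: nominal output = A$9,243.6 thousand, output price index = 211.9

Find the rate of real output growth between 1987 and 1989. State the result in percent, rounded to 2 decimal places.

Real output 1987 = 7928.2 / 1.406 = 5638.83.
Real output 1989 = 9243.6 / 2.119 = 4362.25.
Real growth = 4362.25 / 5638.83 − 1 = -0.2264.

-22.64%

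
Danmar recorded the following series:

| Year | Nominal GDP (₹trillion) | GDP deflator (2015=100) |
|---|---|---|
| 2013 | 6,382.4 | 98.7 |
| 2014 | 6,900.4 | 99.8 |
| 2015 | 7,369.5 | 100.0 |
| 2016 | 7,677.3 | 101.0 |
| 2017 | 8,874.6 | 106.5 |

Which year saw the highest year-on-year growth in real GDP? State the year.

2014: real = 6900.4/0.998 = 6914.23; growth vs 2013 (6466.46) = 6.92%.
2015: real = 7369.5/1.000 = 7369.50; growth vs 2014 (6914.23) = 6.58%.
2016: real = 7677.3/1.010 = 7601.29; growth vs 2015 (7369.50) = 3.15%.
2017: real = 8874.6/1.065 = 8332.96; growth vs 2016 (7601.29) = 9.63%.

2017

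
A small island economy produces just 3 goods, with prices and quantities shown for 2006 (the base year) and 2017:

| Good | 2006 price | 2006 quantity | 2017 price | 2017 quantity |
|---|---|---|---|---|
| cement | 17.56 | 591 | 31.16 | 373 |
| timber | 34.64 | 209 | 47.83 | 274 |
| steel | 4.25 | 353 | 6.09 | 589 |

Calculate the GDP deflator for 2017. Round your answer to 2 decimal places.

152.69

Nominal GDP 2017 = 31.16·373 + 47.83·274 + 6.09·589 = 28315.11.
Real GDP 2017 (at 2006 prices) = 17.56·373 + 34.64·274 + 4.25·589 = 18544.49.
Deflator = Nominal/Real × 100 = 28315.11/18544.49 × 100 = 152.687.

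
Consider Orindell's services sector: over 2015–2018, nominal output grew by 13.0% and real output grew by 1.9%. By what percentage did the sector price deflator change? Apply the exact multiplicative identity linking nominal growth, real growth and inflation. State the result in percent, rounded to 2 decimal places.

10.89%

(1 + g_nom) = (1 + g_real)(1 + π), so π = 1.1300 / 1.0190 − 1 = 0.10893.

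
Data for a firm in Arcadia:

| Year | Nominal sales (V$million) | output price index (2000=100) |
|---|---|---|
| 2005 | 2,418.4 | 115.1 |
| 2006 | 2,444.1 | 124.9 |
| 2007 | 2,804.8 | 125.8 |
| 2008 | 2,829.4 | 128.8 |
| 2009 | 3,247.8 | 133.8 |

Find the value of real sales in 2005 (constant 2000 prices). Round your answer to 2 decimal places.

Real sales 2005 = 2418.4 / 1.151 = 2101.13.

V$2,101.13 million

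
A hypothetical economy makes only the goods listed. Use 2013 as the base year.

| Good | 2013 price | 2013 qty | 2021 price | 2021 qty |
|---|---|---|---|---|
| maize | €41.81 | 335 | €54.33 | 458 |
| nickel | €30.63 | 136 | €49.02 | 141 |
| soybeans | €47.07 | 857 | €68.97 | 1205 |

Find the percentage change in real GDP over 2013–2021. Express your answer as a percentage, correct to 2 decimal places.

37.05%

Real GDP 2013 = Nominal GDP 2013 = 41.81·335 + 30.63·136 + 47.07·857 = 58511.02.
Real GDP 2021 (at 2013 prices) = 41.81·458 + 30.63·141 + 47.07·1205 = 80187.16.
Real growth = 80187.16/58511.02 − 1 = 0.3705.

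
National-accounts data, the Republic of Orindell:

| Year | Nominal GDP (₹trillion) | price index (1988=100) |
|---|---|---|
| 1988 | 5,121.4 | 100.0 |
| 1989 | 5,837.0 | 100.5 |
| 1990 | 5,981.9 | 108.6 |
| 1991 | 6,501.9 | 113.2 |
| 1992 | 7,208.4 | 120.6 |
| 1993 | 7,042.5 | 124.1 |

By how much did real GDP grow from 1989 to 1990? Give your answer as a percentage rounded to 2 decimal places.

Real GDP 1989 = 5837.0/1.005 = 5807.96.
Real GDP 1990 = 5981.9/1.086 = 5508.20.
Change = 5508.20/5807.96 − 1 = -0.0516.

-5.16%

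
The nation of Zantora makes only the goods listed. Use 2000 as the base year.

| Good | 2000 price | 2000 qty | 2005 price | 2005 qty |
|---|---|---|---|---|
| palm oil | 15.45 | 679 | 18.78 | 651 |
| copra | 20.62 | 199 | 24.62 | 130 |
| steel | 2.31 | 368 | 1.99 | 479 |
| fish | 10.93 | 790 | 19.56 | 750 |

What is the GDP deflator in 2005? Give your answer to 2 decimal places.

140.86

Nominal GDP 2005 = 18.78·651 + 24.62·130 + 1.99·479 + 19.56·750 = 31049.59.
Real GDP 2005 (at 2000 prices) = 15.45·651 + 20.62·130 + 2.31·479 + 10.93·750 = 22042.54.
Deflator = Nominal/Real × 100 = 31049.59/22042.54 × 100 = 140.862.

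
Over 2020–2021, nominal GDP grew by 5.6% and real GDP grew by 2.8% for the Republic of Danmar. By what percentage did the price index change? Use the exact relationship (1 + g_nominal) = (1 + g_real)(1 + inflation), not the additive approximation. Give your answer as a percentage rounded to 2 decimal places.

2.72%

(1 + g_nom) = (1 + g_real)(1 + π), so π = 1.0560 / 1.0280 − 1 = 0.02724.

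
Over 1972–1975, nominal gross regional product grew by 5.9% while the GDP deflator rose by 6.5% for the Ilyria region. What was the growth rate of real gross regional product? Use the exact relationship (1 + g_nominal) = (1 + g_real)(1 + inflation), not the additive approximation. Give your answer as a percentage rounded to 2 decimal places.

-0.56%

(1 + g_nom) = (1 + g_real)(1 + π), so g_real = 1.0590 / 1.0650 − 1 = -0.00563.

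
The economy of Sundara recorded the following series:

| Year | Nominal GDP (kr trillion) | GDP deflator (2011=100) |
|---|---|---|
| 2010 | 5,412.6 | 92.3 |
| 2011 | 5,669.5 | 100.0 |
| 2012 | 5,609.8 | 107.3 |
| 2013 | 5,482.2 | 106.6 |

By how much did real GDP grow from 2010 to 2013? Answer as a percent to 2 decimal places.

-12.30%

Real GDP 2010 = 5412.6/0.923 = 5864.14.
Real GDP 2013 = 5482.2/1.066 = 5142.78.
Change = 5142.78/5864.14 − 1 = -0.1230.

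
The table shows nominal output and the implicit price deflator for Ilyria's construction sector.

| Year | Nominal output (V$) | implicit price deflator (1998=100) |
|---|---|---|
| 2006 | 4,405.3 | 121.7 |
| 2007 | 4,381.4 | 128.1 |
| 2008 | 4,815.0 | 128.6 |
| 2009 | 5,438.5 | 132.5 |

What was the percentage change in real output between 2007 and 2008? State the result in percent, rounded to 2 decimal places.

Real output 2007 = 4381.4/1.281 = 3420.30.
Real output 2008 = 4815.0/1.286 = 3744.17.
Change = 3744.17/3420.30 − 1 = 0.0947.

9.47%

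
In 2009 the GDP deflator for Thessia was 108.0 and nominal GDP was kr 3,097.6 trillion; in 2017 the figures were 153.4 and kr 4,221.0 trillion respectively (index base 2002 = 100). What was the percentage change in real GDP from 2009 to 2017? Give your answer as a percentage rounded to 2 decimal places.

Deflate each year: 2009 → 3097.6/1.080 = 2868.15; 2017 → 4221.0/1.534 = 2751.63.
So real GDP changed by 2751.63/2868.15 − 1 = -0.0406, i.e. -4.06%.

-4.06%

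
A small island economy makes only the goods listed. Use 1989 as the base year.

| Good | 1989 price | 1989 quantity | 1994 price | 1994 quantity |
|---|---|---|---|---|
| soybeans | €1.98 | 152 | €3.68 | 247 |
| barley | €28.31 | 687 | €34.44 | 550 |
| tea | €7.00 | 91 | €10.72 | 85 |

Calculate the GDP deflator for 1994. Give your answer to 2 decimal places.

Nominal GDP 1994 = 3.68·247 + 34.44·550 + 10.72·85 = 20762.16.
Real GDP 1994 (at 1989 prices) = 1.98·247 + 28.31·550 + 7.00·85 = 16654.56.
Deflator = Nominal/Real × 100 = 20762.16/16654.56 × 100 = 124.664.

124.66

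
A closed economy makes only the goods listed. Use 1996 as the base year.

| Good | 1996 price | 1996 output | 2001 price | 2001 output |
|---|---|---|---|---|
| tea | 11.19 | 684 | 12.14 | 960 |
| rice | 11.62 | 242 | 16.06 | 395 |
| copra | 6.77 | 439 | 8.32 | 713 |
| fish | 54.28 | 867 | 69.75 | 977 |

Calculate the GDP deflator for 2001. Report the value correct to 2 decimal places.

125.80

Nominal GDP 2001 = 12.14·960 + 16.06·395 + 8.32·713 + 69.75·977 = 92076.01.
Real GDP 2001 (at 1996 prices) = 11.19·960 + 11.62·395 + 6.77·713 + 54.28·977 = 73190.87.
Deflator = Nominal/Real × 100 = 92076.01/73190.87 × 100 = 125.803.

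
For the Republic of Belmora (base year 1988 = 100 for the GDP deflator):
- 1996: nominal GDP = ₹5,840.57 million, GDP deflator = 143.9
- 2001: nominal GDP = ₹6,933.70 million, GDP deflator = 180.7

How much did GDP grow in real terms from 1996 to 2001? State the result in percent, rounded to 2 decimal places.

Deflate each year: 1996 → 5840.57/1.439 = 4058.77; 2001 → 6933.70/1.807 = 3837.13.
So real GDP changed by 3837.13/4058.77 − 1 = -0.0546, i.e. -5.46%.

-5.46%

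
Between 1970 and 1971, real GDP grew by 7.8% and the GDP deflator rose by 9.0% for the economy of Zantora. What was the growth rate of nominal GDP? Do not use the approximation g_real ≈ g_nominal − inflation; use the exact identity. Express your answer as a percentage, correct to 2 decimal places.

(1 + g_nom) = (1 + g_real)(1 + π) = 1.0780 × 1.0900 = 1.17502.

17.50%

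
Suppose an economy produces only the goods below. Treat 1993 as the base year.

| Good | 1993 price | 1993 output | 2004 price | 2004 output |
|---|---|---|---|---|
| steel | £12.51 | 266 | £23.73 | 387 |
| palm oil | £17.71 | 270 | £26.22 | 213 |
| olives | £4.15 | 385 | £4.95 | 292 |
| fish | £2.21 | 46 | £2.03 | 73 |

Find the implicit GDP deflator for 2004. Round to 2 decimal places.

163.84

Nominal GDP 2004 = 23.73·387 + 26.22·213 + 4.95·292 + 2.03·73 = 16361.96.
Real GDP 2004 (at 1993 prices) = 12.51·387 + 17.71·213 + 4.15·292 + 2.21·73 = 9986.73.
Deflator = Nominal/Real × 100 = 16361.96/9986.73 × 100 = 163.837.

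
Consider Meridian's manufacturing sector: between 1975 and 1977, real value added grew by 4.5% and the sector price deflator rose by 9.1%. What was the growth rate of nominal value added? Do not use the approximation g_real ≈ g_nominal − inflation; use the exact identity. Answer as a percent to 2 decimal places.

(1 + g_nom) = (1 + g_real)(1 + π) = 1.0450 × 1.0910 = 1.14010.

14.01%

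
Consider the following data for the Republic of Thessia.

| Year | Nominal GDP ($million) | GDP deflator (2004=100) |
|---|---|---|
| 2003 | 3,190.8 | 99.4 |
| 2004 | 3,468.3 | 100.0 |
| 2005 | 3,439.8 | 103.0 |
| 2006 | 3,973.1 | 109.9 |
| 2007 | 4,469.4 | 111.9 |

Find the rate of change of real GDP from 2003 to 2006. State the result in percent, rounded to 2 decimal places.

Real GDP 2003 = 3190.8/0.994 = 3210.06.
Real GDP 2006 = 3973.1/1.099 = 3615.20.
Change = 3615.20/3210.06 − 1 = 0.1262.

12.62%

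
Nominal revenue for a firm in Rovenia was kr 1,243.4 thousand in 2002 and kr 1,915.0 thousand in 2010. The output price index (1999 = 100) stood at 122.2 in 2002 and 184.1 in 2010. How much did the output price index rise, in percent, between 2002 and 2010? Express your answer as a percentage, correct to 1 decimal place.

50.7%

Price-level change = 184.1 / 122.2 − 1 = 0.5065.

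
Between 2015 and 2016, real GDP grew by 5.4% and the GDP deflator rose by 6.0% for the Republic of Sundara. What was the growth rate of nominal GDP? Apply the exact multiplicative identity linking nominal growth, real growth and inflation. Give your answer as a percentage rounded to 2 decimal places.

(1 + g_nom) = (1 + g_real)(1 + π) = 1.0540 × 1.0600 = 1.11724.

11.72%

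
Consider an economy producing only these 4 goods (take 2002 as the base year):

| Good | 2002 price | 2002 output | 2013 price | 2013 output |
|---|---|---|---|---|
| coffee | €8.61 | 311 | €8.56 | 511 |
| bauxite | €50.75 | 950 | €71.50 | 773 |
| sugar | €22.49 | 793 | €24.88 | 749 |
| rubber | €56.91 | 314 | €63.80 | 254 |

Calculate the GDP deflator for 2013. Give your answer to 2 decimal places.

Nominal GDP 2013 = 8.56·511 + 71.50·773 + 24.88·749 + 63.80·254 = 94483.98.
Real GDP 2013 (at 2002 prices) = 8.61·511 + 50.75·773 + 22.49·749 + 56.91·254 = 74929.61.
Deflator = Nominal/Real × 100 = 94483.98/74929.61 × 100 = 126.097.

126.10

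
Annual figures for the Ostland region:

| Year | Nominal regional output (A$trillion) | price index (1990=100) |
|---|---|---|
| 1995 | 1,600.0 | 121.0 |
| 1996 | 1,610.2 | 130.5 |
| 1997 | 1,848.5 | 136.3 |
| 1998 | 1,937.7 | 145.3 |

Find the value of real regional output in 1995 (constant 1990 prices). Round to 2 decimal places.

Real regional output 1995 = 1600.0 / 1.210 = 1322.31.

A$1,322.31 trillion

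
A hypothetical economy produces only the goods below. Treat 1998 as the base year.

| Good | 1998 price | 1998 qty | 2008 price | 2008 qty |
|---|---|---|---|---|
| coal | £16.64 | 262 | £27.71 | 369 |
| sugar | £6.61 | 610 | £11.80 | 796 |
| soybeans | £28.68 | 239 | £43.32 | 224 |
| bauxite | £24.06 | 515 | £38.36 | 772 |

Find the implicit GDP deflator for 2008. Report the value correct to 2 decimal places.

161.91

Nominal GDP 2008 = 27.71·369 + 11.80·796 + 43.32·224 + 38.36·772 = 58935.39.
Real GDP 2008 (at 1998 prices) = 16.64·369 + 6.61·796 + 28.68·224 + 24.06·772 = 36400.36.
Deflator = Nominal/Real × 100 = 58935.39/36400.36 × 100 = 161.909.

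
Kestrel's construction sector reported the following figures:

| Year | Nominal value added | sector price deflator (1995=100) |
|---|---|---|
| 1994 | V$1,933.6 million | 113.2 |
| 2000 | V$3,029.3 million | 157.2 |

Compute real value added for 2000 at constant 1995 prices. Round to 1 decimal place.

V$1,927.0 million

Real value added = Nominal / (sector price deflator/100) = 3029.3 / 1.572 = 1927.04.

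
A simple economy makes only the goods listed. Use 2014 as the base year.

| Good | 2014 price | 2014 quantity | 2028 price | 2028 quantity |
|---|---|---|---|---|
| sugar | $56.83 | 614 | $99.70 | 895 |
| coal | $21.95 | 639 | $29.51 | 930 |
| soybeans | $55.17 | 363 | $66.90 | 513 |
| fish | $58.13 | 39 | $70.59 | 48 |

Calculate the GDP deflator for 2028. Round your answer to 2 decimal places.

Nominal GDP 2028 = 99.70·895 + 29.51·930 + 66.90·513 + 70.59·48 = 154383.82.
Real GDP 2028 (at 2014 prices) = 56.83·895 + 21.95·930 + 55.17·513 + 58.13·48 = 102368.80.
Deflator = Nominal/Real × 100 = 154383.82/102368.80 × 100 = 150.811.

150.81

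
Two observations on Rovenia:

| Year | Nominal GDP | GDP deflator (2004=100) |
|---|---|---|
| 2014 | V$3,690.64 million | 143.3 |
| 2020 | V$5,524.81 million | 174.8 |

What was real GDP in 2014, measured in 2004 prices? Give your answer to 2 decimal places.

V$2,575.46 million

Real GDP = Nominal / (GDP deflator/100) = 3690.64 / 1.433 = 2575.46.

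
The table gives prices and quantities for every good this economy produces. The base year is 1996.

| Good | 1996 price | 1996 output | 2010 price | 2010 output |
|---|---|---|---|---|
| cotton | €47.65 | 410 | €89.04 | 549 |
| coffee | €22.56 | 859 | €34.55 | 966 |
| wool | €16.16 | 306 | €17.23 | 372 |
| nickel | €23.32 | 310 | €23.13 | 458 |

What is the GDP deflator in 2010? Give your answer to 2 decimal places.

153.55

Nominal GDP 2010 = 89.04·549 + 34.55·966 + 17.23·372 + 23.13·458 = 99261.36.
Real GDP 2010 (at 1996 prices) = 47.65·549 + 22.56·966 + 16.16·372 + 23.32·458 = 64644.89.
Deflator = Nominal/Real × 100 = 99261.36/64644.89 × 100 = 153.549.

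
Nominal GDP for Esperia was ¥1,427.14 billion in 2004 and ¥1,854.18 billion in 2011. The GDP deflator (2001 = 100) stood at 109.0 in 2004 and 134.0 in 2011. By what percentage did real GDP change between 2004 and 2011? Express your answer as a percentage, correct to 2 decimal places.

5.68%

Deflate each year: 2004 → 1427.14/1.090 = 1309.30; 2011 → 1854.18/1.340 = 1383.72.
So real GDP changed by 1383.72/1309.30 − 1 = 0.0568, i.e. 5.68%.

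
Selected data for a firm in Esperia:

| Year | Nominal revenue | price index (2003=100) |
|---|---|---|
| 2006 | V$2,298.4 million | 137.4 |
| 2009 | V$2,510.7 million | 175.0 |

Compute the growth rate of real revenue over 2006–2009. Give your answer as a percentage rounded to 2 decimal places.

Real revenue 2006 = 2298.4 / 1.374 = 1672.78.
Real revenue 2009 = 2510.7 / 1.750 = 1434.69.
Real growth = 1434.69 / 1672.78 − 1 = -0.1423.

-14.23%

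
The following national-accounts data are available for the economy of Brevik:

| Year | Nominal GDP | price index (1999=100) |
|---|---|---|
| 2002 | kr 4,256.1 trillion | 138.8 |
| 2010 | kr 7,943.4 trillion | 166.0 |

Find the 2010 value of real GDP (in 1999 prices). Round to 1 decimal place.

Real GDP = Nominal / (price index/100) = 7943.4 / 1.660 = 4785.18.

kr 4,785.2 trillion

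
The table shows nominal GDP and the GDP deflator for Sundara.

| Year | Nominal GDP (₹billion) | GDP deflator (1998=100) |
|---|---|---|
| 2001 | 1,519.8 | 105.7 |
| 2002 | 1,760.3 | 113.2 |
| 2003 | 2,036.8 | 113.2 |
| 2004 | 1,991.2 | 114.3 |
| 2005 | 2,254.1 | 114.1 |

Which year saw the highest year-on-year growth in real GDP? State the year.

2002: real = 1760.3/1.132 = 1555.04; growth vs 2001 (1437.84) = 8.15%.
2003: real = 2036.8/1.132 = 1799.29; growth vs 2002 (1555.04) = 15.71%.
2004: real = 1991.2/1.143 = 1742.08; growth vs 2003 (1799.29) = -3.18%.
2005: real = 2254.1/1.141 = 1975.55; growth vs 2004 (1742.08) = 13.40%.

2003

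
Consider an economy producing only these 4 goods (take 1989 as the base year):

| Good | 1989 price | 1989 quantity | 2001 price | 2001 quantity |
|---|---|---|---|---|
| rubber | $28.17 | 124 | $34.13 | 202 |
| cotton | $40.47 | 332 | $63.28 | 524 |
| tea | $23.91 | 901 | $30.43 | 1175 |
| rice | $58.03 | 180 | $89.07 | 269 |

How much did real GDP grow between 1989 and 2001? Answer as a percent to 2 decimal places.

Real GDP 1989 = Nominal GDP 1989 = 28.17·124 + 40.47·332 + 23.91·901 + 58.03·180 = 48917.43.
Real GDP 2001 (at 1989 prices) = 28.17·202 + 40.47·524 + 23.91·1175 + 58.03·269 = 70600.94.
Real growth = 70600.94/48917.43 − 1 = 0.4433.

44.33%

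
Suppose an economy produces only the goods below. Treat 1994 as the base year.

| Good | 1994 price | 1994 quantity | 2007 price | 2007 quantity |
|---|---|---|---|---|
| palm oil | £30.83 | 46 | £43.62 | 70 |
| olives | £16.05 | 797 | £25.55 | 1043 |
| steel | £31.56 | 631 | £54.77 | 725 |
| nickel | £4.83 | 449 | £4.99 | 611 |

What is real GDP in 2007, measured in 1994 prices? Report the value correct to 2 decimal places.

£44730.38

Real GDP 2007 = Σ (p_1994 × q_2007) = 30.83·70 + 16.05·1043 + 31.56·725 + 4.83·611 = 44730.38.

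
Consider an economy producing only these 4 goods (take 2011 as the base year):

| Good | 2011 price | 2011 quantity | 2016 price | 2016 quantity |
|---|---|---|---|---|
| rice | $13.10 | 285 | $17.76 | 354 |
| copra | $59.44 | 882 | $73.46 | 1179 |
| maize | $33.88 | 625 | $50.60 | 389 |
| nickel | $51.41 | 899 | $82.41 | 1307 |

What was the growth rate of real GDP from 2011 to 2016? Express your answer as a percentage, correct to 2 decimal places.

Real GDP 2011 = Nominal GDP 2011 = 13.10·285 + 59.44·882 + 33.88·625 + 51.41·899 = 123552.17.
Real GDP 2016 (at 2011 prices) = 13.10·354 + 59.44·1179 + 33.88·389 + 51.41·1307 = 155089.35.
Real growth = 155089.35/123552.17 − 1 = 0.2553.

25.53%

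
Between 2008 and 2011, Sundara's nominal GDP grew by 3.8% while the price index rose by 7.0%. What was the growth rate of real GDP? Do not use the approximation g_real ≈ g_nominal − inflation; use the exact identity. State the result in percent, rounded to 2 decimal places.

-2.99%

(1 + g_nom) = (1 + g_real)(1 + π), so g_real = 1.0380 / 1.0700 − 1 = -0.02991.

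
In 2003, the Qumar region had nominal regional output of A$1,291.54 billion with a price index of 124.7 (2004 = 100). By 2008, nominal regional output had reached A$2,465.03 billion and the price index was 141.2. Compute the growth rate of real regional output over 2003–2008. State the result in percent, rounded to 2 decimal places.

68.56%

Real regional output 2003 = 1291.54 / 1.247 = 1035.72.
Real regional output 2008 = 2465.03 / 1.412 = 1745.77.
Real growth = 1745.77 / 1035.72 − 1 = 0.6856.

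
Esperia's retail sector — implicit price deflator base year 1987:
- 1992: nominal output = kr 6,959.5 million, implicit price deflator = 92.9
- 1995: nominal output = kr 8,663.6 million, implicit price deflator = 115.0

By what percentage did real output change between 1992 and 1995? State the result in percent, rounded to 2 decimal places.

Deflate each year: 1992 → 6959.5/0.929 = 7491.39; 1995 → 8663.6/1.150 = 7533.57.
So real output changed by 7533.57/7491.39 − 1 = 0.0056, i.e. 0.56%.

0.56%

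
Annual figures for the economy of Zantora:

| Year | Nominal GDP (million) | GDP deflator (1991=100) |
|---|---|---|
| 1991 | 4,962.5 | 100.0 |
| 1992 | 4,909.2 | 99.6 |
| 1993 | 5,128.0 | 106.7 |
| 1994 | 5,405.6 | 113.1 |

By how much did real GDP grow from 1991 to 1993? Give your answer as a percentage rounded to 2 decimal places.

Real GDP 1991 = 4962.5/1.000 = 4962.50.
Real GDP 1993 = 5128.0/1.067 = 4806.00.
Change = 4806.00/4962.50 − 1 = -0.0315.

-3.15%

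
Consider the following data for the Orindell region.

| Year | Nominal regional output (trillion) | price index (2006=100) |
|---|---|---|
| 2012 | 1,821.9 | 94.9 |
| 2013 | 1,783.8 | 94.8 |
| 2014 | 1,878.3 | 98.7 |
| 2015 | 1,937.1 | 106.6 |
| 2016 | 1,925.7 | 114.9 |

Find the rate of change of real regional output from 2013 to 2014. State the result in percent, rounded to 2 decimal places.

Real regional output 2013 = 1783.8/0.948 = 1881.65.
Real regional output 2014 = 1878.3/0.987 = 1903.04.
Change = 1903.04/1881.65 − 1 = 0.0114.

1.14%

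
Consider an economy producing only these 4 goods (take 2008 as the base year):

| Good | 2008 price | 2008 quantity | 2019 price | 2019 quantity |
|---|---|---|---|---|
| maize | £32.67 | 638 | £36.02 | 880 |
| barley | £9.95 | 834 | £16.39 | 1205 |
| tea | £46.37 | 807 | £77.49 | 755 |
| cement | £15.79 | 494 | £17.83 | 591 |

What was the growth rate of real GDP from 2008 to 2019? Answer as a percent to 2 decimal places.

14.41%

Real GDP 2008 = Nominal GDP 2008 = 32.67·638 + 9.95·834 + 46.37·807 + 15.79·494 = 74362.61.
Real GDP 2019 (at 2008 prices) = 32.67·880 + 9.95·1205 + 46.37·755 + 15.79·591 = 85080.59.
Real growth = 85080.59/74362.61 − 1 = 0.1441.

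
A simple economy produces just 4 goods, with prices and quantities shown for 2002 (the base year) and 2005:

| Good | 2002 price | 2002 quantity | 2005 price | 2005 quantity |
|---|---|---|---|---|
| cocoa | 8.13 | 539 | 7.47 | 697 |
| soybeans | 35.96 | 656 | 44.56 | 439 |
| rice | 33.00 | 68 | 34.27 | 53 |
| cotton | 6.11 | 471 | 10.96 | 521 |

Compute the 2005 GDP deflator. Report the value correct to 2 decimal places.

122.40

Nominal GDP 2005 = 7.47·697 + 44.56·439 + 34.27·53 + 10.96·521 = 32294.90.
Real GDP 2005 (at 2002 prices) = 8.13·697 + 35.96·439 + 33.00·53 + 6.11·521 = 26385.36.
Deflator = Nominal/Real × 100 = 32294.90/26385.36 × 100 = 122.397.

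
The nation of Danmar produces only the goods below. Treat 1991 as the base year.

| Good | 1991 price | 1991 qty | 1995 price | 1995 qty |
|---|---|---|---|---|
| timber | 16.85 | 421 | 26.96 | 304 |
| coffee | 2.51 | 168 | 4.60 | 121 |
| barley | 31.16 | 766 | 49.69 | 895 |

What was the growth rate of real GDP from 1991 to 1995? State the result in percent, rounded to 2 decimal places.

6.15%

Real GDP 1991 = Nominal GDP 1991 = 16.85·421 + 2.51·168 + 31.16·766 = 31384.09.
Real GDP 1995 (at 1991 prices) = 16.85·304 + 2.51·121 + 31.16·895 = 33314.31.
Real growth = 33314.31/31384.09 − 1 = 0.0615.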